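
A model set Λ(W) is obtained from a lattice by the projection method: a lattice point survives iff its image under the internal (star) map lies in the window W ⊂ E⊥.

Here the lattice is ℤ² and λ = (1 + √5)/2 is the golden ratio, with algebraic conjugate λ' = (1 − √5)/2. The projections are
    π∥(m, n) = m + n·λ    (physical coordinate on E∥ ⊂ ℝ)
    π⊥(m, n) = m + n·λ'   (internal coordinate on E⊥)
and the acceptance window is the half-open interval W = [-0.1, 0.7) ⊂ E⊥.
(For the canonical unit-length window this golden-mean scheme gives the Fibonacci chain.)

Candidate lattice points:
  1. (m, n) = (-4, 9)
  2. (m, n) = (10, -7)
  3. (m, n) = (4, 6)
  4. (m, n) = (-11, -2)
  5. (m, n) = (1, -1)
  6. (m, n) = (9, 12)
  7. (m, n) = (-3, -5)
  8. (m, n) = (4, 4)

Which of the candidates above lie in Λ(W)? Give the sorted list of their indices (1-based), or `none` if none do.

3, 7

λ' = (1−√5)/2 ≈ -0.618034.
candidate 1: (m,n)=(-4,9) → π∥ = -4+9·λ ≈ 10.562306, π⊥ = -4+9·λ' ≈ -9.562306 ∉ [-0.1, 0.7) ⇒ out
candidate 2: (m,n)=(10,-7) → π∥ = 10-7·λ ≈ -1.326238, π⊥ = 10-7·λ' ≈ 14.326238 ∉ [-0.1, 0.7) ⇒ out
candidate 3: (m,n)=(4,6) → π∥ = 4+6·λ ≈ 13.708204, π⊥ = 4+6·λ' ≈ 0.291796 ∈ [-0.1, 0.7) ⇒ IN Λ
candidate 4: (m,n)=(-11,-2) → π∥ = -11-2·λ ≈ -14.236068, π⊥ = -11-2·λ' ≈ -9.763932 ∉ [-0.1, 0.7) ⇒ out
candidate 5: (m,n)=(1,-1) → π∥ = 1-1·λ ≈ -0.618034, π⊥ = 1-1·λ' ≈ 1.618034 ∉ [-0.1, 0.7) ⇒ out
candidate 6: (m,n)=(9,12) → π∥ = 9+12·λ ≈ 28.416408, π⊥ = 9+12·λ' ≈ 1.583592 ∉ [-0.1, 0.7) ⇒ out
candidate 7: (m,n)=(-3,-5) → π∥ = -3-5·λ ≈ -11.090170, π⊥ = -3-5·λ' ≈ 0.090170 ∈ [-0.1, 0.7) ⇒ IN Λ
candidate 8: (m,n)=(4,4) → π∥ = 4+4·λ ≈ 10.472136, π⊥ = 4+4·λ' ≈ 1.527864 ∉ [-0.1, 0.7) ⇒ out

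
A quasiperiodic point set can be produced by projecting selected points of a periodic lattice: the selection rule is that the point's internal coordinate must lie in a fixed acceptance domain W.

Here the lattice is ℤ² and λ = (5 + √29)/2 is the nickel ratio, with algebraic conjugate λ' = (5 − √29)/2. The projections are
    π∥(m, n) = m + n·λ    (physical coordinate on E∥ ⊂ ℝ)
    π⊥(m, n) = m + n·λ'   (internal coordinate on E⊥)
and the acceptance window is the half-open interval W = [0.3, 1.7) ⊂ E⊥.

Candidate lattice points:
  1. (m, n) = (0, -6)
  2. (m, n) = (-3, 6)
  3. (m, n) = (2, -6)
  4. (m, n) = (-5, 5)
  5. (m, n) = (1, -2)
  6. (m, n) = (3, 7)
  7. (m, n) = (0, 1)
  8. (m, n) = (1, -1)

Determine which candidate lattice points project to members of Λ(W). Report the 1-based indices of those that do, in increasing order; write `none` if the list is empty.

1, 5, 6, 8

λ' = (5−√29)/2 ≈ -0.1926.
[1] lift (0,-6): star map gives 1.1555; window check 0.3 ≤ 1.1555 < 1.7 is true → IN Λ
[2] lift (-3,6): star map gives -4.1555; window check 0.3 ≤ -4.1555 < 1.7 is false → out
[3] lift (2,-6): star map gives 3.1555; window check 0.3 ≤ 3.1555 < 1.7 is false → out
[4] lift (-5,5): star map gives -5.9629; window check 0.3 ≤ -5.9629 < 1.7 is false → out
[5] lift (1,-2): star map gives 1.3852; window check 0.3 ≤ 1.3852 < 1.7 is true → IN Λ
[6] lift (3,7): star map gives 1.6519; window check 0.3 ≤ 1.6519 < 1.7 is true → IN Λ
[7] lift (0,1): star map gives -0.1926; window check 0.3 ≤ -0.1926 < 1.7 is false → out
[8] lift (1,-1): star map gives 1.1926; window check 0.3 ≤ 1.1926 < 1.7 is true → IN Λ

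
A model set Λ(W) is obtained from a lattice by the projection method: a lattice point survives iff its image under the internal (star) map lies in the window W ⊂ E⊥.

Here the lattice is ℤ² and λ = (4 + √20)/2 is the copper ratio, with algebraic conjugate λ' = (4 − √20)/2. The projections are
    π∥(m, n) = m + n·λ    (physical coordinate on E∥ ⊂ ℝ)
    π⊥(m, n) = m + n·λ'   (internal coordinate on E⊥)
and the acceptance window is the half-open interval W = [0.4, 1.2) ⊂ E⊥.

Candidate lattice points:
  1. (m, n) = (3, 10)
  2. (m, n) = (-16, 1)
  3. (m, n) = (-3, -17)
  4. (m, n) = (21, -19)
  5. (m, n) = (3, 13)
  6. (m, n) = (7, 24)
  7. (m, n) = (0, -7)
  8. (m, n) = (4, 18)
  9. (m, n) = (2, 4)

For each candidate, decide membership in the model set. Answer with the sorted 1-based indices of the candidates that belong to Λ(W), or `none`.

1, 3, 9

Numerically λ ≈ 4.236068 and λ' = −1/λ ≈ -0.236068.
[1] lift (3,10): star map gives 0.639320; window check 0.4 ≤ 0.639320 < 1.2 is true → IN Λ
[2] lift (-16,1): star map gives -16.236068; window check 0.4 ≤ -16.236068 < 1.2 is false → out
[3] lift (-3,-17): star map gives 1.013156; window check 0.4 ≤ 1.013156 < 1.2 is true → IN Λ
[4] lift (21,-19): star map gives 25.485292; window check 0.4 ≤ 25.485292 < 1.2 is false → out
[5] lift (3,13): star map gives -0.068884; window check 0.4 ≤ -0.068884 < 1.2 is false → out
[6] lift (7,24): star map gives 1.334369; window check 0.4 ≤ 1.334369 < 1.2 is false → out
[7] lift (0,-7): star map gives 1.652476; window check 0.4 ≤ 1.652476 < 1.2 is false → out
[8] lift (4,18): star map gives -0.249224; window check 0.4 ≤ -0.249224 < 1.2 is false → out
[9] lift (2,4): star map gives 1.055728; window check 0.4 ≤ 1.055728 < 1.2 is true → IN Λ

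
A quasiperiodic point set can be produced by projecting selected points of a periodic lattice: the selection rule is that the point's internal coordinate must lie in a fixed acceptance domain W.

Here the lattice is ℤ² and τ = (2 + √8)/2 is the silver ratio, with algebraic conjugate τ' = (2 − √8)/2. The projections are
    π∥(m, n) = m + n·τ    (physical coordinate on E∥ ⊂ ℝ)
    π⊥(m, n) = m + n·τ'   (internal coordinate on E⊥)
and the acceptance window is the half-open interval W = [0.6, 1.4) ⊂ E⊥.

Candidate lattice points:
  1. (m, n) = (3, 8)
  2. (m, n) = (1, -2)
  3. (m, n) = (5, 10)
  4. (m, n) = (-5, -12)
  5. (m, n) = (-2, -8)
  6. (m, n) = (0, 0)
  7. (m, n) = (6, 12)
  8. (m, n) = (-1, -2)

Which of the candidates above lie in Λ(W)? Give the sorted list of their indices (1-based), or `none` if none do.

τ' = (2−√8)/2 ≈ -0.414214.
candidate 1: (m,n)=(3,8) → π∥ = 3+8·τ ≈ 22.313708, π⊥ = 3+8·τ' ≈ -0.313708 ∉ [0.6, 1.4) ⇒ out
candidate 2: (m,n)=(1,-2) → π∥ = 1-2·τ ≈ -3.828427, π⊥ = 1-2·τ' ≈ 1.828427 ∉ [0.6, 1.4) ⇒ out
candidate 3: (m,n)=(5,10) → π∥ = 5+10·τ ≈ 29.142136, π⊥ = 5+10·τ' ≈ 0.857864 ∈ [0.6, 1.4) ⇒ IN Λ
candidate 4: (m,n)=(-5,-12) → π∥ = -5-12·τ ≈ -33.970563, π⊥ = -5-12·τ' ≈ -0.029437 ∉ [0.6, 1.4) ⇒ out
candidate 5: (m,n)=(-2,-8) → π∥ = -2-8·τ ≈ -21.313708, π⊥ = -2-8·τ' ≈ 1.313708 ∈ [0.6, 1.4) ⇒ IN Λ
candidate 6: (m,n)=(0,0) → π∥ = 0+0·τ ≈ 0.000000, π⊥ = 0+0·τ' ≈ 0.000000 ∉ [0.6, 1.4) ⇒ out
candidate 7: (m,n)=(6,12) → π∥ = 6+12·τ ≈ 34.970563, π⊥ = 6+12·τ' ≈ 1.029437 ∈ [0.6, 1.4) ⇒ IN Λ
candidate 8: (m,n)=(-1,-2) → π∥ = -1-2·τ ≈ -5.828427, π⊥ = -1-2·τ' ≈ -0.171573 ∉ [0.6, 1.4) ⇒ out

3, 5, 7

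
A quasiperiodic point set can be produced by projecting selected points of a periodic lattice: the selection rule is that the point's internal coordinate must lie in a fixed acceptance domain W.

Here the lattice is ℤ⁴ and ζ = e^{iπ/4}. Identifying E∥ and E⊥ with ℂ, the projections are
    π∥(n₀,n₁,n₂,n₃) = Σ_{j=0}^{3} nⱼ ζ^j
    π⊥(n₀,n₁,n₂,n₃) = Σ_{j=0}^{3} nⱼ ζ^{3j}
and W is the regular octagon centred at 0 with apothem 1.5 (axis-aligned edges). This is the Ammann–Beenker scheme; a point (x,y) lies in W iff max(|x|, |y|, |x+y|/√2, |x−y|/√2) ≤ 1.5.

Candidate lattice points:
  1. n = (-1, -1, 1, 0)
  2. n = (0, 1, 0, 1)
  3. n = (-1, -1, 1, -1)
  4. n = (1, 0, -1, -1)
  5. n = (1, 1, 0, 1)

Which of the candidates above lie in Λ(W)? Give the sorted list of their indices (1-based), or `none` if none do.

Internal map: ζ^{3j} for j=0..3 gives (1,0), (−√2/2,√2/2), (0,−1), (√2/2,√2/2).
#1 (-1, -1, 1, 0): internal (-0.2929, -1.7071); octagon support 1.7071 vs apothem 1.5 → ∉ W
#2 (0, 1, 0, 1): internal (0.0000, 1.4142); octagon support 1.4142 vs apothem 1.5 → ∈ W
#3 (-1, -1, 1, -1): internal (-1.0000, -2.4142); octagon support 2.4142 vs apothem 1.5 → ∉ W
#4 (1, 0, -1, -1): internal (0.2929, 0.2929); octagon support 0.4142 vs apothem 1.5 → ∈ W
#5 (1, 1, 0, 1): internal (1.0000, 1.4142); octagon support 1.7071 vs apothem 1.5 → ∉ W

2, 4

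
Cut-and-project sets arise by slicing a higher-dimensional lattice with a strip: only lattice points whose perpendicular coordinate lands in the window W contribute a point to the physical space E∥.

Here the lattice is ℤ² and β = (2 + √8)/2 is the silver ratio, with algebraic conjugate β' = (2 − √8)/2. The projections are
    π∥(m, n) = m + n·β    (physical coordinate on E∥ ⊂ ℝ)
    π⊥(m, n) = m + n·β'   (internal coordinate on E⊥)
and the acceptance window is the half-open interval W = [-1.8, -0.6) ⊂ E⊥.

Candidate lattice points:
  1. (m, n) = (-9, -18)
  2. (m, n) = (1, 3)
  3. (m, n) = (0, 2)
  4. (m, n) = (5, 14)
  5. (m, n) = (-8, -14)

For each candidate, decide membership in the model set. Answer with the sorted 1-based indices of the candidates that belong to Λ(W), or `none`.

β' = (2−√8)/2 ≈ -0.414214.
candidate 1: (m,n)=(-9,-18) → π∥ = -9-18·β ≈ -52.455844, π⊥ = -9-18·β' ≈ -1.544156 ∈ [-1.8, -0.6) ⇒ IN Λ
candidate 2: (m,n)=(1,3) → π∥ = 1+3·β ≈ 8.242641, π⊥ = 1+3·β' ≈ -0.242641 ∉ [-1.8, -0.6) ⇒ out
candidate 3: (m,n)=(0,2) → π∥ = 0+2·β ≈ 4.828427, π⊥ = 0+2·β' ≈ -0.828427 ∈ [-1.8, -0.6) ⇒ IN Λ
candidate 4: (m,n)=(5,14) → π∥ = 5+14·β ≈ 38.798990, π⊥ = 5+14·β' ≈ -0.798990 ∈ [-1.8, -0.6) ⇒ IN Λ
candidate 5: (m,n)=(-8,-14) → π∥ = -8-14·β ≈ -41.798990, π⊥ = -8-14·β' ≈ -2.201010 ∉ [-1.8, -0.6) ⇒ out

1, 3, 4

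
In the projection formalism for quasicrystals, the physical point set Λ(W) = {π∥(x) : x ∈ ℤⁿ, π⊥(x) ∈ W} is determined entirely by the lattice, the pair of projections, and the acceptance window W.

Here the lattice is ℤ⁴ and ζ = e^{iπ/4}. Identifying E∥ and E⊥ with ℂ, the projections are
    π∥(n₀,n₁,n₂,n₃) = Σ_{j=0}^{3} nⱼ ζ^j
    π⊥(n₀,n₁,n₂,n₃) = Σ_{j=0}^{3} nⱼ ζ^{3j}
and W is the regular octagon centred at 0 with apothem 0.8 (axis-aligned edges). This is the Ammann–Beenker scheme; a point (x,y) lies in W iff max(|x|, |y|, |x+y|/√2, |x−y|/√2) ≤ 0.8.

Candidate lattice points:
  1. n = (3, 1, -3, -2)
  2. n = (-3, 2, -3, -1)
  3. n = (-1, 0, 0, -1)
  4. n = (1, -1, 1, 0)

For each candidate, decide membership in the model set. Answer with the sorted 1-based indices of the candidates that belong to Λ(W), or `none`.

none

With ζ = e^{iπ/4} the internal vectors are ζ^0,ζ^3,ζ^6,ζ^9.
#1 (3, 1, -3, -2): internal (0.87868, 2.29289); octagon support 2.29289 vs apothem 0.8 → ∉ W
#2 (-3, 2, -3, -1): internal (-5.12132, 3.70711); octagon support 6.24264 vs apothem 0.8 → ∉ W
#3 (-1, 0, 0, -1): internal (-1.70711, -0.70711); octagon support 1.70711 vs apothem 0.8 → ∉ W
#4 (1, -1, 1, 0): internal (1.70711, -1.70711); octagon support 2.41421 vs apothem 0.8 → ∉ W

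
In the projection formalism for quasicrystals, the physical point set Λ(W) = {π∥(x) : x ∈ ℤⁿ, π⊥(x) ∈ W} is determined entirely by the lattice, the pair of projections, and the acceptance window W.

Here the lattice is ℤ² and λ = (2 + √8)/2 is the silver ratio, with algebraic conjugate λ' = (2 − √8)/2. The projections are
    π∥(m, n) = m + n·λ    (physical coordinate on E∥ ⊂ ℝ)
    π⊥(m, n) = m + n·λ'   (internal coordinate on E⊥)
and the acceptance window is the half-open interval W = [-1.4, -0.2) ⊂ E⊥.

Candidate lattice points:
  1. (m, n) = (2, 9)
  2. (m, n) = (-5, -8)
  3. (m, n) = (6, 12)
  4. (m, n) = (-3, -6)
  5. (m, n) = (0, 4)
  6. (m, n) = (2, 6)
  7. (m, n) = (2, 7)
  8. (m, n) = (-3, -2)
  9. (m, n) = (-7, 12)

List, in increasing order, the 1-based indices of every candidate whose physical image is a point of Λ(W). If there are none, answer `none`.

4, 6, 7

λ' = (2−√8)/2 ≈ -0.414214.
candidate 1: (m,n)=(2,9) → π∥ = 2+9·λ ≈ 23.727922, π⊥ = 2+9·λ' ≈ -1.727922 ∉ [-1.4, -0.2) ⇒ out
candidate 2: (m,n)=(-5,-8) → π∥ = -5-8·λ ≈ -24.313708, π⊥ = -5-8·λ' ≈ -1.686292 ∉ [-1.4, -0.2) ⇒ out
candidate 3: (m,n)=(6,12) → π∥ = 6+12·λ ≈ 34.970563, π⊥ = 6+12·λ' ≈ 1.029437 ∉ [-1.4, -0.2) ⇒ out
candidate 4: (m,n)=(-3,-6) → π∥ = -3-6·λ ≈ -17.485281, π⊥ = -3-6·λ' ≈ -0.514719 ∈ [-1.4, -0.2) ⇒ IN Λ
candidate 5: (m,n)=(0,4) → π∥ = 0+4·λ ≈ 9.656854, π⊥ = 0+4·λ' ≈ -1.656854 ∉ [-1.4, -0.2) ⇒ out
candidate 6: (m,n)=(2,6) → π∥ = 2+6·λ ≈ 16.485281, π⊥ = 2+6·λ' ≈ -0.485281 ∈ [-1.4, -0.2) ⇒ IN Λ
candidate 7: (m,n)=(2,7) → π∥ = 2+7·λ ≈ 18.899495, π⊥ = 2+7·λ' ≈ -0.899495 ∈ [-1.4, -0.2) ⇒ IN Λ
candidate 8: (m,n)=(-3,-2) → π∥ = -3-2·λ ≈ -7.828427, π⊥ = -3-2·λ' ≈ -2.171573 ∉ [-1.4, -0.2) ⇒ out
candidate 9: (m,n)=(-7,12) → π∥ = -7+12·λ ≈ 21.970563, π⊥ = -7+12·λ' ≈ -11.970563 ∉ [-1.4, -0.2) ⇒ out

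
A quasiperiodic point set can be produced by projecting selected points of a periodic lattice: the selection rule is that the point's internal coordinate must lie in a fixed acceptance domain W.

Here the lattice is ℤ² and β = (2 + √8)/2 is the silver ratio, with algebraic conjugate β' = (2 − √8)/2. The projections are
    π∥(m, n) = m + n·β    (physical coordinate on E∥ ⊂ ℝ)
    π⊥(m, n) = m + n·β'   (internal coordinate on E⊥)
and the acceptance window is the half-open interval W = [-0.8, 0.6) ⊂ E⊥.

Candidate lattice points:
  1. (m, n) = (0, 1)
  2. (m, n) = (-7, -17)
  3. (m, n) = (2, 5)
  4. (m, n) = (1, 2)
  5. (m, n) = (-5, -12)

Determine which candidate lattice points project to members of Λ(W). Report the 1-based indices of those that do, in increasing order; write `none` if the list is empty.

Numerically β ≈ 2.41421 and β' = −1/β ≈ -0.41421.
[1] lift (0,1): star map gives -0.41421; window check -0.8 ≤ -0.41421 < 0.6 is true → IN Λ
[2] lift (-7,-17): star map gives 0.04163; window check -0.8 ≤ 0.04163 < 0.6 is true → IN Λ
[3] lift (2,5): star map gives -0.07107; window check -0.8 ≤ -0.07107 < 0.6 is true → IN Λ
[4] lift (1,2): star map gives 0.17157; window check -0.8 ≤ 0.17157 < 0.6 is true → IN Λ
[5] lift (-5,-12): star map gives -0.02944; window check -0.8 ≤ -0.02944 < 0.6 is true → IN Λ

1, 2, 3, 4, 5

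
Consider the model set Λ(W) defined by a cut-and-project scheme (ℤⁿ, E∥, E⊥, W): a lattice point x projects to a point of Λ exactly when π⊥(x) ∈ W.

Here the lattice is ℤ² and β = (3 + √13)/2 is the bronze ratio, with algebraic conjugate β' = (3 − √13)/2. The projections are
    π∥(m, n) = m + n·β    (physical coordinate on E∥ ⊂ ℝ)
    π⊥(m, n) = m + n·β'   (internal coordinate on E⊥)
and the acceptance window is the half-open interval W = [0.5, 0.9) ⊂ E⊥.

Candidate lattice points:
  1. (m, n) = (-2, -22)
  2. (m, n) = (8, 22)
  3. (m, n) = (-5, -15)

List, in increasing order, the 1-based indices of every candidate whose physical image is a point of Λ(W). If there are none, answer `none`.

Compute β' = (3−√13)/2 = -0.3028, so π⊥(m,n) = m -0.3028·n.
[1] lift (-2,-22): star map gives 4.6611; window check 0.5 ≤ 4.6611 < 0.9 is false → out
[2] lift (8,22): star map gives 1.3389; window check 0.5 ≤ 1.3389 < 0.9 is false → out
[3] lift (-5,-15): star map gives -0.4584; window check 0.5 ≤ -0.4584 < 0.9 is false → out

none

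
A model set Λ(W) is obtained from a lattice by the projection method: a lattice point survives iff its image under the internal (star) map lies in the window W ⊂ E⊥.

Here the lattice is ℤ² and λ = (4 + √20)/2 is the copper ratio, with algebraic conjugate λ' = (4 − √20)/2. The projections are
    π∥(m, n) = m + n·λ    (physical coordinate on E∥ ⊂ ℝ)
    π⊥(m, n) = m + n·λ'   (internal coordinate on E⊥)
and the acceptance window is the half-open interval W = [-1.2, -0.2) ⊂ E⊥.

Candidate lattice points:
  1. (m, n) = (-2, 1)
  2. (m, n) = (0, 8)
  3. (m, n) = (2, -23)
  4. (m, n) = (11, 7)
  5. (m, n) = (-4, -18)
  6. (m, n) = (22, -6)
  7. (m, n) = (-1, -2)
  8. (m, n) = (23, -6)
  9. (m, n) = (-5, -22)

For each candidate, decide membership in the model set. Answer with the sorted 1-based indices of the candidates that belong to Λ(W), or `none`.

Numerically λ ≈ 4.236068 and λ' = −1/λ ≈ -0.236068.
candidate 1: (m,n)=(-2,1) → π∥ = -2+1·λ ≈ 2.236068, π⊥ = -2+1·λ' ≈ -2.236068 ∉ [-1.2, -0.2) ⇒ out
candidate 2: (m,n)=(0,8) → π∥ = 0+8·λ ≈ 33.888544, π⊥ = 0+8·λ' ≈ -1.888544 ∉ [-1.2, -0.2) ⇒ out
candidate 3: (m,n)=(2,-23) → π∥ = 2-23·λ ≈ -95.429563, π⊥ = 2-23·λ' ≈ 7.429563 ∉ [-1.2, -0.2) ⇒ out
candidate 4: (m,n)=(11,7) → π∥ = 11+7·λ ≈ 40.652476, π⊥ = 11+7·λ' ≈ 9.347524 ∉ [-1.2, -0.2) ⇒ out
candidate 5: (m,n)=(-4,-18) → π∥ = -4-18·λ ≈ -80.249224, π⊥ = -4-18·λ' ≈ 0.249224 ∉ [-1.2, -0.2) ⇒ out
candidate 6: (m,n)=(22,-6) → π∥ = 22-6·λ ≈ -3.416408, π⊥ = 22-6·λ' ≈ 23.416408 ∉ [-1.2, -0.2) ⇒ out
candidate 7: (m,n)=(-1,-2) → π∥ = -1-2·λ ≈ -9.472136, π⊥ = -1-2·λ' ≈ -0.527864 ∈ [-1.2, -0.2) ⇒ IN Λ
candidate 8: (m,n)=(23,-6) → π∥ = 23-6·λ ≈ -2.416408, π⊥ = 23-6·λ' ≈ 24.416408 ∉ [-1.2, -0.2) ⇒ out
candidate 9: (m,n)=(-5,-22) → π∥ = -5-22·λ ≈ -98.193496, π⊥ = -5-22·λ' ≈ 0.193496 ∉ [-1.2, -0.2) ⇒ out

7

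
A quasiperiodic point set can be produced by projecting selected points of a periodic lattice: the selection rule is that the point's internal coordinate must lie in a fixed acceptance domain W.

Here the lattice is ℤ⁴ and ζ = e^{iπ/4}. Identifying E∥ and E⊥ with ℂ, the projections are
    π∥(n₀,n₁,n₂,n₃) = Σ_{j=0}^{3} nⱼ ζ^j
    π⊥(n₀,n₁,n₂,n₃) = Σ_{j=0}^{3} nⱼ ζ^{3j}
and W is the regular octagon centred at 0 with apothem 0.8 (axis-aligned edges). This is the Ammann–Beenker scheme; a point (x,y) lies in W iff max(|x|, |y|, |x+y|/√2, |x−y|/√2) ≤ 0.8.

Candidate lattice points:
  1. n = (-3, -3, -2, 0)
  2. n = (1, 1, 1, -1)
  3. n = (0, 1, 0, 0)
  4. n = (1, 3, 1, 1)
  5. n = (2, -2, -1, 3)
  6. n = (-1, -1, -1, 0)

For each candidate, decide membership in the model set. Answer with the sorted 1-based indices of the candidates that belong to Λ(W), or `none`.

Internal map: ζ^{3j} for j=0..3 gives (1,0), (−√2/2,√2/2), (0,−1), (√2/2,√2/2).
#1 (-3, -3, -2, 0): internal (-0.8787, -0.1213); octagon support 0.8787 vs apothem 0.8 → ∉ W
#2 (1, 1, 1, -1): internal (-0.4142, -1.0000); octagon support 1.0000 vs apothem 0.8 → ∉ W
#3 (0, 1, 0, 0): internal (-0.7071, 0.7071); octagon support 1.0000 vs apothem 0.8 → ∉ W
#4 (1, 3, 1, 1): internal (-0.4142, 1.8284); octagon support 1.8284 vs apothem 0.8 → ∉ W
#5 (2, -2, -1, 3): internal (5.5355, 1.7071); octagon support 5.5355 vs apothem 0.8 → ∉ W
#6 (-1, -1, -1, 0): internal (-0.2929, 0.2929); octagon support 0.4142 vs apothem 0.8 → ∈ W

6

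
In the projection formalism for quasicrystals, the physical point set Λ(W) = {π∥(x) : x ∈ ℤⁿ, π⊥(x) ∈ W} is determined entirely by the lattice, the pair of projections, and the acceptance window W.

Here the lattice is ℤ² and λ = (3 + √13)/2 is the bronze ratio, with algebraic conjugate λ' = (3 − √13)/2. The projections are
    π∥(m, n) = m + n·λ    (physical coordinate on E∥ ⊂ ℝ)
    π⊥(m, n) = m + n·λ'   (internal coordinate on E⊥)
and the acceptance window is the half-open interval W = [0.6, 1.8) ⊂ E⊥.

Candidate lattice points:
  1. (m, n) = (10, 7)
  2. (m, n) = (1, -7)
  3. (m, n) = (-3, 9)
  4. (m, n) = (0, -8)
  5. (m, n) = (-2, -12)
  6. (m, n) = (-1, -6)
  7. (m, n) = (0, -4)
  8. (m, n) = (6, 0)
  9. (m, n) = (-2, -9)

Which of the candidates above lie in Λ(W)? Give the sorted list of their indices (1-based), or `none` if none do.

Compute λ' = (3−√13)/2 = -0.3028, so π⊥(m,n) = m -0.3028·n.
candidate 1: (m,n)=(10,7) → π∥ = 10+7·λ ≈ 33.1194, π⊥ = 10+7·λ' ≈ 7.8806 ∉ [0.6, 1.8) ⇒ out
candidate 2: (m,n)=(1,-7) → π∥ = 1-7·λ ≈ -22.1194, π⊥ = 1-7·λ' ≈ 3.1194 ∉ [0.6, 1.8) ⇒ out
candidate 3: (m,n)=(-3,9) → π∥ = -3+9·λ ≈ 26.7250, π⊥ = -3+9·λ' ≈ -5.7250 ∉ [0.6, 1.8) ⇒ out
candidate 4: (m,n)=(0,-8) → π∥ = 0-8·λ ≈ -26.4222, π⊥ = 0-8·λ' ≈ 2.4222 ∉ [0.6, 1.8) ⇒ out
candidate 5: (m,n)=(-2,-12) → π∥ = -2-12·λ ≈ -41.6333, π⊥ = -2-12·λ' ≈ 1.6333 ∈ [0.6, 1.8) ⇒ IN Λ
candidate 6: (m,n)=(-1,-6) → π∥ = -1-6·λ ≈ -20.8167, π⊥ = -1-6·λ' ≈ 0.8167 ∈ [0.6, 1.8) ⇒ IN Λ
candidate 7: (m,n)=(0,-4) → π∥ = 0-4·λ ≈ -13.2111, π⊥ = 0-4·λ' ≈ 1.2111 ∈ [0.6, 1.8) ⇒ IN Λ
candidate 8: (m,n)=(6,0) → π∥ = 6+0·λ ≈ 6.0000, π⊥ = 6+0·λ' ≈ 6.0000 ∉ [0.6, 1.8) ⇒ out
candidate 9: (m,n)=(-2,-9) → π∥ = -2-9·λ ≈ -31.7250, π⊥ = -2-9·λ' ≈ 0.7250 ∈ [0.6, 1.8) ⇒ IN Λ

5, 6, 7, 9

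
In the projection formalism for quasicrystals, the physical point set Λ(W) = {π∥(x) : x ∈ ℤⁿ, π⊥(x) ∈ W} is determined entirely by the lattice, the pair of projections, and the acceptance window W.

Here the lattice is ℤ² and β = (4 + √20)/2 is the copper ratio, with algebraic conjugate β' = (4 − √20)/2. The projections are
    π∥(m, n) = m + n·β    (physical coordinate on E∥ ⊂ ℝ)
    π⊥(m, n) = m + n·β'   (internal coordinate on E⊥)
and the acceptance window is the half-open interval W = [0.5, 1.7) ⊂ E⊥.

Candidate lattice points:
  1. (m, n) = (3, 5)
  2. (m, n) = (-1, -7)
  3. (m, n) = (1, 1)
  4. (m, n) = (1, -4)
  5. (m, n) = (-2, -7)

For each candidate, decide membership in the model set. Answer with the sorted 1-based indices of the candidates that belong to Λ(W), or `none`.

2, 3

Numerically β ≈ 4.23607 and β' = −1/β ≈ -0.23607.
#1 (3,5): internal coord 3 + (5)·β' = +1.81966; +1.81966 ∉ [0.5, 1.7) → out
#2 (-1,-7): internal coord -1 + (-7)·β' = +0.65248; +0.65248 ∈ [0.5, 1.7) → IN Λ
#3 (1,1): internal coord 1 + (1)·β' = +0.76393; +0.76393 ∈ [0.5, 1.7) → IN Λ
#4 (1,-4): internal coord 1 + (-4)·β' = +1.94427; +1.94427 ∉ [0.5, 1.7) → out
#5 (-2,-7): internal coord -2 + (-7)·β' = -0.34752; -0.34752 ∉ [0.5, 1.7) → out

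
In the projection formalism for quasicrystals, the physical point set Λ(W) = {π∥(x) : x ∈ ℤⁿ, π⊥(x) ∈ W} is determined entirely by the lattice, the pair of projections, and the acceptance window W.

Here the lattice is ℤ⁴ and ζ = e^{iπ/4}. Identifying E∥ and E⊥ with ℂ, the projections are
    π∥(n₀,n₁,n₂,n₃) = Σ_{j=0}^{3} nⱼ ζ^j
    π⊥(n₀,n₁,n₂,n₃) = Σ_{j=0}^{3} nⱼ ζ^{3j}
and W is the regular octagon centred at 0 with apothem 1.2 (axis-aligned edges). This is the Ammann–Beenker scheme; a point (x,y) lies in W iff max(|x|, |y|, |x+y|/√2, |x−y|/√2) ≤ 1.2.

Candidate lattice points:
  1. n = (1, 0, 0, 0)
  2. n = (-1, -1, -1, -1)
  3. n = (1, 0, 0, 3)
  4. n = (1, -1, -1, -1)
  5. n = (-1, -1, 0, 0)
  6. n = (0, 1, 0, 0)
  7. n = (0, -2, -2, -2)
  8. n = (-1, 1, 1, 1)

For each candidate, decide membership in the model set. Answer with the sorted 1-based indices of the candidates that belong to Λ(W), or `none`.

1, 2, 4, 5, 6, 7, 8

π⊥(n) = n₀ + n₁ζ³ + n₂ζ⁶ + n₃ζ⁹ where ζ = e^{iπ/4}.
candidate 1: n = (1, 0, 0, 0) → π⊥ ≈ (+1.00000, +0.00000); max(|x|,|y|,|x±y|/√2) = 1.00000 ≤ 1.2 ⇒ ∈ W
candidate 2: n = (-1, -1, -1, -1) → π⊥ ≈ (-1.00000, -0.41421); max(|x|,|y|,|x±y|/√2) = 1.00000 ≤ 1.2 ⇒ ∈ W
candidate 3: n = (1, 0, 0, 3) → π⊥ ≈ (+3.12132, +2.12132); max(|x|,|y|,|x±y|/√2) = 3.70711 > 1.2 ⇒ ∉ W
candidate 4: n = (1, -1, -1, -1) → π⊥ ≈ (+1.00000, -0.41421); max(|x|,|y|,|x±y|/√2) = 1.00000 ≤ 1.2 ⇒ ∈ W
candidate 5: n = (-1, -1, 0, 0) → π⊥ ≈ (-0.29289, -0.70711); max(|x|,|y|,|x±y|/√2) = 0.70711 ≤ 1.2 ⇒ ∈ W
candidate 6: n = (0, 1, 0, 0) → π⊥ ≈ (-0.70711, +0.70711); max(|x|,|y|,|x±y|/√2) = 1.00000 ≤ 1.2 ⇒ ∈ W
candidate 7: n = (0, -2, -2, -2) → π⊥ ≈ (+0.00000, -0.82843); max(|x|,|y|,|x±y|/√2) = 0.82843 ≤ 1.2 ⇒ ∈ W
candidate 8: n = (-1, 1, 1, 1) → π⊥ ≈ (-1.00000, +0.41421); max(|x|,|y|,|x±y|/√2) = 1.00000 ≤ 1.2 ⇒ ∈ W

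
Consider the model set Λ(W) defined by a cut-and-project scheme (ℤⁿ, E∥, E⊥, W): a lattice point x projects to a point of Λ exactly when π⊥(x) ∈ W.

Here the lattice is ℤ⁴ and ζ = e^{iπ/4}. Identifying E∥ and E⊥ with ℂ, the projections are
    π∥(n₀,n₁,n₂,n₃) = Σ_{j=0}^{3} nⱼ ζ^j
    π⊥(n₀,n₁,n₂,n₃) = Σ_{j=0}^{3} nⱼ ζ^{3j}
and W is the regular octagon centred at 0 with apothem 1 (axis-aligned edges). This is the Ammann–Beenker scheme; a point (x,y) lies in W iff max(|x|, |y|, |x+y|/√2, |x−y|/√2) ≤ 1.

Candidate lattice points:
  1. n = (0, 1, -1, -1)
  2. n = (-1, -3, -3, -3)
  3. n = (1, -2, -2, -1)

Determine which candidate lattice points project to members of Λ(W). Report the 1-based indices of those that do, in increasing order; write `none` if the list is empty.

With ζ = e^{iπ/4} the internal vectors are ζ^0,ζ^3,ζ^6,ζ^9.
#1 (0, 1, -1, -1): internal (-1.41421, 1.00000); octagon support 1.70711 vs apothem 1 → ∉ W
#2 (-1, -3, -3, -3): internal (-1.00000, -1.24264); octagon support 1.58579 vs apothem 1 → ∉ W
#3 (1, -2, -2, -1): internal (1.70711, -0.12132); octagon support 1.70711 vs apothem 1 → ∉ W

none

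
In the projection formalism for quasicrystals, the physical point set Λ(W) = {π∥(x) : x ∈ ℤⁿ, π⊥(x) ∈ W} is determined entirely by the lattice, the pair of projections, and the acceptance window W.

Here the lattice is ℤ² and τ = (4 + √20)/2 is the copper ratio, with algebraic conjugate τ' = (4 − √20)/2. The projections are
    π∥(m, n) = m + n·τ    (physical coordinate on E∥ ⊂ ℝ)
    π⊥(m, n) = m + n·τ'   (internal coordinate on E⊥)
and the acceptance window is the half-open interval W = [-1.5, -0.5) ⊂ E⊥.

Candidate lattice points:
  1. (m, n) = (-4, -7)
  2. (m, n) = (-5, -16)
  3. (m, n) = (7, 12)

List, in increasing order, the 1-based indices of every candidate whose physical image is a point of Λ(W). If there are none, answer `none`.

Numerically τ ≈ 4.236068 and τ' = −1/τ ≈ -0.236068.
candidate 1: (m,n)=(-4,-7) → π∥ = -4-7·τ ≈ -33.652476, π⊥ = -4-7·τ' ≈ -2.347524 ∉ [-1.5, -0.5) ⇒ out
candidate 2: (m,n)=(-5,-16) → π∥ = -5-16·τ ≈ -72.777088, π⊥ = -5-16·τ' ≈ -1.222912 ∈ [-1.5, -0.5) ⇒ IN Λ
candidate 3: (m,n)=(7,12) → π∥ = 7+12·τ ≈ 57.832816, π⊥ = 7+12·τ' ≈ 4.167184 ∉ [-1.5, -0.5) ⇒ out

2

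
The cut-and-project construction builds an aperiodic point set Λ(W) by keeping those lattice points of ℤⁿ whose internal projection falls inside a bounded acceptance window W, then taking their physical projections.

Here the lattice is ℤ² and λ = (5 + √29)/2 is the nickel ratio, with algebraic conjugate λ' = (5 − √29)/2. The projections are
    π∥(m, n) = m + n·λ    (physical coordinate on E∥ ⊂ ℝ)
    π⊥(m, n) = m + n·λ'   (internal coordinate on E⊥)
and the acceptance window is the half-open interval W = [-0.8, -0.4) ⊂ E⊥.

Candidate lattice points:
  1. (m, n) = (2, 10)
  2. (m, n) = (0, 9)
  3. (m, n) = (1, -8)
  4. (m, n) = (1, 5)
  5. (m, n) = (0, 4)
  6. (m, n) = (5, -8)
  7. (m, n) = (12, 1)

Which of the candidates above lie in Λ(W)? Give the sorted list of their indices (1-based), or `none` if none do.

Compute λ' = (5−√29)/2 = -0.19258, so π⊥(m,n) = m -0.19258·n.
#1 (2,10): internal coord 2 + (10)·λ' = +0.07418; +0.07418 ∉ [-0.8, -0.4) → out
#2 (0,9): internal coord 0 + (9)·λ' = -1.73324; -1.73324 ∉ [-0.8, -0.4) → out
#3 (1,-8): internal coord 1 + (-8)·λ' = +2.54066; +2.54066 ∉ [-0.8, -0.4) → out
#4 (1,5): internal coord 1 + (5)·λ' = +0.03709; +0.03709 ∉ [-0.8, -0.4) → out
#5 (0,4): internal coord 0 + (4)·λ' = -0.77033; -0.77033 ∈ [-0.8, -0.4) → IN Λ
#6 (5,-8): internal coord 5 + (-8)·λ' = +6.54066; +6.54066 ∉ [-0.8, -0.4) → out
#7 (12,1): internal coord 12 + (1)·λ' = +11.80742; +11.80742 ∉ [-0.8, -0.4) → out

5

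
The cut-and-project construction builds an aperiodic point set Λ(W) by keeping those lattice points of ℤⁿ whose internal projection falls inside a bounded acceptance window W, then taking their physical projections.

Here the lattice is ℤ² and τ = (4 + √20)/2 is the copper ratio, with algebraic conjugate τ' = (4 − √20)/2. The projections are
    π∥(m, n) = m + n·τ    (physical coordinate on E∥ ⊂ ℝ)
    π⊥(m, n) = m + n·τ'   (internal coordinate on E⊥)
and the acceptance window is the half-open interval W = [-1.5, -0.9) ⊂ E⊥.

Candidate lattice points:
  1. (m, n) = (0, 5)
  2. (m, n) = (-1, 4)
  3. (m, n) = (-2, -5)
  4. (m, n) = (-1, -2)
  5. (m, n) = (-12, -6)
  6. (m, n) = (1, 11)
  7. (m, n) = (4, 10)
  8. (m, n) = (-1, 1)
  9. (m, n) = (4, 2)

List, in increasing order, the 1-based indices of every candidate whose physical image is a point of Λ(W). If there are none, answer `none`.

τ' = (4−√20)/2 ≈ -0.2361.
#1 (0,5): internal coord 0 + (5)·τ' = -1.1803; -1.1803 ∈ [-1.5, -0.9) → IN Λ
#2 (-1,4): internal coord -1 + (4)·τ' = -1.9443; -1.9443 ∉ [-1.5, -0.9) → out
#3 (-2,-5): internal coord -2 + (-5)·τ' = -0.8197; -0.8197 ∉ [-1.5, -0.9) → out
#4 (-1,-2): internal coord -1 + (-2)·τ' = -0.5279; -0.5279 ∉ [-1.5, -0.9) → out
#5 (-12,-6): internal coord -12 + (-6)·τ' = -10.5836; -10.5836 ∉ [-1.5, -0.9) → out
#6 (1,11): internal coord 1 + (11)·τ' = -1.5967; -1.5967 ∉ [-1.5, -0.9) → out
#7 (4,10): internal coord 4 + (10)·τ' = +1.6393; +1.6393 ∉ [-1.5, -0.9) → out
#8 (-1,1): internal coord -1 + (1)·τ' = -1.2361; -1.2361 ∈ [-1.5, -0.9) → IN Λ
#9 (4,2): internal coord 4 + (2)·τ' = +3.5279; +3.5279 ∉ [-1.5, -0.9) → out

1, 8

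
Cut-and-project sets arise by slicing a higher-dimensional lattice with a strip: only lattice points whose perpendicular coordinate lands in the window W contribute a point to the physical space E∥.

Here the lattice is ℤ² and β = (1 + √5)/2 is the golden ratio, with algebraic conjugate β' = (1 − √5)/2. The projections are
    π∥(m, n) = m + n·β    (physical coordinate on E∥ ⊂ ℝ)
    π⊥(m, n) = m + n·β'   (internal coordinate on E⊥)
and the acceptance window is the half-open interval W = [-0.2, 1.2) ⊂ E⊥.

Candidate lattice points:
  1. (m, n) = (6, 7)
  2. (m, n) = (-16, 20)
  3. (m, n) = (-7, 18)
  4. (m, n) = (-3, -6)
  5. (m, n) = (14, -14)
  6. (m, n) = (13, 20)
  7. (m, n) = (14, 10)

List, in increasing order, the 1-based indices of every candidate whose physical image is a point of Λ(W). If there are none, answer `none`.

β' = (1−√5)/2 ≈ -0.618034.
#1 (6,7): internal coord 6 + (7)·β' = +1.673762; +1.673762 ∉ [-0.2, 1.2) → out
#2 (-16,20): internal coord -16 + (20)·β' = -28.360680; -28.360680 ∉ [-0.2, 1.2) → out
#3 (-7,18): internal coord -7 + (18)·β' = -18.124612; -18.124612 ∉ [-0.2, 1.2) → out
#4 (-3,-6): internal coord -3 + (-6)·β' = +0.708204; +0.708204 ∈ [-0.2, 1.2) → IN Λ
#5 (14,-14): internal coord 14 + (-14)·β' = +22.652476; +22.652476 ∉ [-0.2, 1.2) → out
#6 (13,20): internal coord 13 + (20)·β' = +0.639320; +0.639320 ∈ [-0.2, 1.2) → IN Λ
#7 (14,10): internal coord 14 + (10)·β' = +7.819660; +7.819660 ∉ [-0.2, 1.2) → out

4, 6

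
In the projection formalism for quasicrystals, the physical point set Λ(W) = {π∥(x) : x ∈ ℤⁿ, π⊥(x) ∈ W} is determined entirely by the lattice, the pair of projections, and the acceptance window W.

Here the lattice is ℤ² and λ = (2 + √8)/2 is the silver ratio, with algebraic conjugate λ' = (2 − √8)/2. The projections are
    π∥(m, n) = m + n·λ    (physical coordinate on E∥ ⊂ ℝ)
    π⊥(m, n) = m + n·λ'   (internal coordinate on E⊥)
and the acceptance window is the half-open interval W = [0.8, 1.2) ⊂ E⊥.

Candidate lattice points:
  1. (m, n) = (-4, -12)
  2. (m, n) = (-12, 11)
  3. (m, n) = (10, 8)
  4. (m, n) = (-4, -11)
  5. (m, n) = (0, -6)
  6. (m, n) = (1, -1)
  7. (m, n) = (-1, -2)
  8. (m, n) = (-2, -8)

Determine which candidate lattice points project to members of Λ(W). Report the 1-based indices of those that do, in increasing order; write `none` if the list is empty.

Compute λ' = (2−√8)/2 = -0.4142, so π⊥(m,n) = m -0.4142·n.
candidate 1: (m,n)=(-4,-12) → π∥ = -4-12·λ ≈ -32.9706, π⊥ = -4-12·λ' ≈ 0.9706 ∈ [0.8, 1.2) ⇒ IN Λ
candidate 2: (m,n)=(-12,11) → π∥ = -12+11·λ ≈ 14.5563, π⊥ = -12+11·λ' ≈ -16.5563 ∉ [0.8, 1.2) ⇒ out
candidate 3: (m,n)=(10,8) → π∥ = 10+8·λ ≈ 29.3137, π⊥ = 10+8·λ' ≈ 6.6863 ∉ [0.8, 1.2) ⇒ out
candidate 4: (m,n)=(-4,-11) → π∥ = -4-11·λ ≈ -30.5563, π⊥ = -4-11·λ' ≈ 0.5563 ∉ [0.8, 1.2) ⇒ out
candidate 5: (m,n)=(0,-6) → π∥ = 0-6·λ ≈ -14.4853, π⊥ = 0-6·λ' ≈ 2.4853 ∉ [0.8, 1.2) ⇒ out
candidate 6: (m,n)=(1,-1) → π∥ = 1-1·λ ≈ -1.4142, π⊥ = 1-1·λ' ≈ 1.4142 ∉ [0.8, 1.2) ⇒ out
candidate 7: (m,n)=(-1,-2) → π∥ = -1-2·λ ≈ -5.8284, π⊥ = -1-2·λ' ≈ -0.1716 ∉ [0.8, 1.2) ⇒ out
candidate 8: (m,n)=(-2,-8) → π∥ = -2-8·λ ≈ -21.3137, π⊥ = -2-8·λ' ≈ 1.3137 ∉ [0.8, 1.2) ⇒ out

1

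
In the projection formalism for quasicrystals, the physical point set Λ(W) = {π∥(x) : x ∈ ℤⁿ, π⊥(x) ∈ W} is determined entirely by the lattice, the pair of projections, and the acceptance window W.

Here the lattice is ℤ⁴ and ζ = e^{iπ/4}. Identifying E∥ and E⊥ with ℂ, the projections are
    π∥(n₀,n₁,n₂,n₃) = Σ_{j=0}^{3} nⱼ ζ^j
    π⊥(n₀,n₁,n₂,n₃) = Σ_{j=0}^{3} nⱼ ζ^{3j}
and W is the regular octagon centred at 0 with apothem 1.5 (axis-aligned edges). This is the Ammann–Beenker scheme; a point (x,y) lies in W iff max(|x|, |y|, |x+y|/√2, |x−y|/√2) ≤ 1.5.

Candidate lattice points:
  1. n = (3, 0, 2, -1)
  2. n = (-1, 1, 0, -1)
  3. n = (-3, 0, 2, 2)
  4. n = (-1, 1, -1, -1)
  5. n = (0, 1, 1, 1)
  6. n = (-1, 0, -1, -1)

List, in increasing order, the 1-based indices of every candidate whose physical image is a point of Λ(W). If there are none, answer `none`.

5

π⊥(n) = n₀ + n₁ζ³ + n₂ζ⁶ + n₃ζ⁹ where ζ = e^{iπ/4}.
#1 (3, 0, 2, -1): internal (2.2929, -2.7071); octagon support 3.5355 vs apothem 1.5 → ∉ W
#2 (-1, 1, 0, -1): internal (-2.4142, 0.0000); octagon support 2.4142 vs apothem 1.5 → ∉ W
#3 (-3, 0, 2, 2): internal (-1.5858, -0.5858); octagon support 1.5858 vs apothem 1.5 → ∉ W
#4 (-1, 1, -1, -1): internal (-2.4142, 1.0000); octagon support 2.4142 vs apothem 1.5 → ∉ W
#5 (0, 1, 1, 1): internal (0.0000, 0.4142); octagon support 0.4142 vs apothem 1.5 → ∈ W
#6 (-1, 0, -1, -1): internal (-1.7071, 0.2929); octagon support 1.7071 vs apothem 1.5 → ∉ W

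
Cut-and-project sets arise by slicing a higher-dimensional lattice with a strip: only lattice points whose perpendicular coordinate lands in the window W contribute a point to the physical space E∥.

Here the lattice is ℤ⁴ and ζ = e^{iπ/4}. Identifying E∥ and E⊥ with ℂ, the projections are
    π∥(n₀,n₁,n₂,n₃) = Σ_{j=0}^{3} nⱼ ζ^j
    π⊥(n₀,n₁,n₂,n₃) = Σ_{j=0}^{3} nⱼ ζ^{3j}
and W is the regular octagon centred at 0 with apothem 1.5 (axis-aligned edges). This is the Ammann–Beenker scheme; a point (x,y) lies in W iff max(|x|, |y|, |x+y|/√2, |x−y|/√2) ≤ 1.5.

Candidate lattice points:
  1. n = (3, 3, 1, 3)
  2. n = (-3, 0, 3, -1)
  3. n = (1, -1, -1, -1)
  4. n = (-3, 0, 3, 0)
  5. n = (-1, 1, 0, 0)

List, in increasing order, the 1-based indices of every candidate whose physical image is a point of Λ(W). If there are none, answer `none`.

π⊥(n) = n₀ + n₁ζ³ + n₂ζ⁶ + n₃ζ⁹ where ζ = e^{iπ/4}.
#1 (3, 3, 1, 3): internal (3.000000, 3.242641); octagon support 4.414214 vs apothem 1.5 → ∉ W
#2 (-3, 0, 3, -1): internal (-3.707107, -3.707107); octagon support 5.242641 vs apothem 1.5 → ∉ W
#3 (1, -1, -1, -1): internal (1.000000, -0.414214); octagon support 1.000000 vs apothem 1.5 → ∈ W
#4 (-3, 0, 3, 0): internal (-3.000000, -3.000000); octagon support 4.242641 vs apothem 1.5 → ∉ W
#5 (-1, 1, 0, 0): internal (-1.707107, 0.707107); octagon support 1.707107 vs apothem 1.5 → ∉ W

3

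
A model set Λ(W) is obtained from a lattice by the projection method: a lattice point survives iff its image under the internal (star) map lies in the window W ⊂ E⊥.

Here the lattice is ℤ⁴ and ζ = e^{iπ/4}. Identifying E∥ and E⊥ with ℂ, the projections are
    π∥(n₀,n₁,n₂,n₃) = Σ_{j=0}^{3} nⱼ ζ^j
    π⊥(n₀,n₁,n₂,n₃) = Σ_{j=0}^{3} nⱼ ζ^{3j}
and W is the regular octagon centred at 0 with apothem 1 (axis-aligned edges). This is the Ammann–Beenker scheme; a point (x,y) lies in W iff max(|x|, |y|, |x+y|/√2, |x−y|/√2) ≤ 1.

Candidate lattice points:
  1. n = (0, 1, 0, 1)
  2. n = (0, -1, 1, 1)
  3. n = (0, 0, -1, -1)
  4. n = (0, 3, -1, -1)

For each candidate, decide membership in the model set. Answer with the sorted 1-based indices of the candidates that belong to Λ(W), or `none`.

π⊥(n) = n₀ + n₁ζ³ + n₂ζ⁶ + n₃ζ⁹ where ζ = e^{iπ/4}.
#1 (0, 1, 0, 1): internal (0.00000, 1.41421); octagon support 1.41421 vs apothem 1 → ∉ W
#2 (0, -1, 1, 1): internal (1.41421, -1.00000); octagon support 1.70711 vs apothem 1 → ∉ W
#3 (0, 0, -1, -1): internal (-0.70711, 0.29289); octagon support 0.70711 vs apothem 1 → ∈ W
#4 (0, 3, -1, -1): internal (-2.82843, 2.41421); octagon support 3.70711 vs apothem 1 → ∉ W

3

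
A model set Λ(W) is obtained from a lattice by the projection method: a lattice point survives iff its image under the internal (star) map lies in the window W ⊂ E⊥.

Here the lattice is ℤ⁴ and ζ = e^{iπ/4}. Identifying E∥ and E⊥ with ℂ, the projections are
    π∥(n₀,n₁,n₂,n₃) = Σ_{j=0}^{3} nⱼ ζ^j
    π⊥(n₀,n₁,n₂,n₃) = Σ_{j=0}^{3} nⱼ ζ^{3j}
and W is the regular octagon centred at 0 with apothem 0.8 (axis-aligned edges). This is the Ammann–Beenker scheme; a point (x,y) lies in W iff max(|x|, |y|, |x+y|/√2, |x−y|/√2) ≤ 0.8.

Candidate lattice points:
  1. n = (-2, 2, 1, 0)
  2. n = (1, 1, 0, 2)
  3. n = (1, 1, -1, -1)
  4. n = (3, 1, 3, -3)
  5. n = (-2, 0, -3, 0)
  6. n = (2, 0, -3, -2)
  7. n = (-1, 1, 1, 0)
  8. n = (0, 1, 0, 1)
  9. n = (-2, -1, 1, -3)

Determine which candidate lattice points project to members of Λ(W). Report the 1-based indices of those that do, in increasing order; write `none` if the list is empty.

Internal map: ζ^{3j} for j=0..3 gives (1,0), (−√2/2,√2/2), (0,−1), (√2/2,√2/2).
#1 (-2, 2, 1, 0): internal (-3.4142, 0.4142); octagon support 3.4142 vs apothem 0.8 → ∉ W
#2 (1, 1, 0, 2): internal (1.7071, 2.1213); octagon support 2.7071 vs apothem 0.8 → ∉ W
#3 (1, 1, -1, -1): internal (-0.4142, 1.0000); octagon support 1.0000 vs apothem 0.8 → ∉ W
#4 (3, 1, 3, -3): internal (0.1716, -4.4142); octagon support 4.4142 vs apothem 0.8 → ∉ W
#5 (-2, 0, -3, 0): internal (-2.0000, 3.0000); octagon support 3.5355 vs apothem 0.8 → ∉ W
#6 (2, 0, -3, -2): internal (0.5858, 1.5858); octagon support 1.5858 vs apothem 0.8 → ∉ W
#7 (-1, 1, 1, 0): internal (-1.7071, -0.2929); octagon support 1.7071 vs apothem 0.8 → ∉ W
#8 (0, 1, 0, 1): internal (0.0000, 1.4142); octagon support 1.4142 vs apothem 0.8 → ∉ W
#9 (-2, -1, 1, -3): internal (-3.4142, -3.8284); octagon support 5.1213 vs apothem 0.8 → ∉ W

none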